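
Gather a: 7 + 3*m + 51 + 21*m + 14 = 24*m + 72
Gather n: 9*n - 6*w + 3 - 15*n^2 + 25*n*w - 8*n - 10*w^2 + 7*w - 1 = -15*n^2 + n*(25*w + 1) - 10*w^2 + w + 2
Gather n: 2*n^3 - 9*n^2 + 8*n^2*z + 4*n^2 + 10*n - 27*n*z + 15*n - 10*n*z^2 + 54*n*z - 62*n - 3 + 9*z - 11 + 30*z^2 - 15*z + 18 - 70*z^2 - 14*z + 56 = 2*n^3 + n^2*(8*z - 5) + n*(-10*z^2 + 27*z - 37) - 40*z^2 - 20*z + 60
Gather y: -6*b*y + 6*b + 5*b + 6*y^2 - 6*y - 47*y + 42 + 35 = 11*b + 6*y^2 + y*(-6*b - 53) + 77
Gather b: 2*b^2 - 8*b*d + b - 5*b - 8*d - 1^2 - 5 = 2*b^2 + b*(-8*d - 4) - 8*d - 6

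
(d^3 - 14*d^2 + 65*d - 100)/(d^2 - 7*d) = (d^3 - 14*d^2 + 65*d - 100)/(d*(d - 7))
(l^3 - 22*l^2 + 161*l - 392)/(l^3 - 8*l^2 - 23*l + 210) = (l^2 - 15*l + 56)/(l^2 - l - 30)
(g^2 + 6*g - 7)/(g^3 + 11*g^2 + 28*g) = (g - 1)/(g*(g + 4))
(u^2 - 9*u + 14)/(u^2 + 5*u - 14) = (u - 7)/(u + 7)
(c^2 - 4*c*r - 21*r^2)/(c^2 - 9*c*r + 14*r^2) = (-c - 3*r)/(-c + 2*r)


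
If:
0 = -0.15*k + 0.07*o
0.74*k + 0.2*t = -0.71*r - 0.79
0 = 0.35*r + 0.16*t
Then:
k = 0.168339768339768*t - 1.06756756756757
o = 0.360728075013789*t - 2.28764478764479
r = -0.457142857142857*t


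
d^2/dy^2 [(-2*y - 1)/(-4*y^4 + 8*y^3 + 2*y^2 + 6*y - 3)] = 4*(96*y^7 - 176*y^6 - 72*y^5 + 276*y^4 - 124*y^3 + 186*y^2 + 72*y + 39)/(64*y^12 - 384*y^11 + 672*y^10 - 416*y^9 + 960*y^8 - 1536*y^7 + 280*y^6 - 1080*y^5 + 792*y^4 - 216*y^3 + 270*y^2 - 162*y + 27)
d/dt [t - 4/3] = 1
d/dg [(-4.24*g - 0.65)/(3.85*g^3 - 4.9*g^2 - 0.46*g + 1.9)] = (32.648*g^3 - 13.2685*g^2 - 6.37*g - 8.355)/(14.8225*g^6 - 37.73*g^5 + 20.468*g^4 + 19.138*g^3 - 18.4084*g^2 - 1.748*g + 3.61)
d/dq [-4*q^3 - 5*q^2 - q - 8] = -12*q^2 - 10*q - 1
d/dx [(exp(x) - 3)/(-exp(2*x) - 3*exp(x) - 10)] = ((exp(x) - 3)*(2*exp(x) + 3) - exp(2*x) - 3*exp(x) - 10)*exp(x)/(exp(2*x) + 3*exp(x) + 10)^2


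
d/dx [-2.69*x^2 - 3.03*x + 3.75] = -5.38*x - 3.03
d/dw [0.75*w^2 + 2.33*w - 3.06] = 1.5*w + 2.33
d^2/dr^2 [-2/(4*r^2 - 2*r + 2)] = 2*(4*r^2 - 2*r - (4*r - 1)^2 + 2)/(2*r^2 - r + 1)^3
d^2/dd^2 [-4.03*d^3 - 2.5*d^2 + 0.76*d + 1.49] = -24.18*d - 5.0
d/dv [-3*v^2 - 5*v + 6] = -6*v - 5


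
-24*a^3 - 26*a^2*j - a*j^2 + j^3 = (-6*a + j)*(a + j)*(4*a + j)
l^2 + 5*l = l*(l + 5)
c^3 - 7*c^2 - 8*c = c*(c - 8)*(c + 1)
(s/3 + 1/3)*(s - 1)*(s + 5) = s^3/3 + 5*s^2/3 - s/3 - 5/3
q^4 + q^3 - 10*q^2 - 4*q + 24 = (q - 2)^2*(q + 2)*(q + 3)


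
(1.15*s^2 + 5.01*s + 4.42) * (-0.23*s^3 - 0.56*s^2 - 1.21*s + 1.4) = -0.2645*s^5 - 1.7963*s^4 - 5.2137*s^3 - 6.9273*s^2 + 1.6658*s + 6.188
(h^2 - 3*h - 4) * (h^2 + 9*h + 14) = h^4 + 6*h^3 - 17*h^2 - 78*h - 56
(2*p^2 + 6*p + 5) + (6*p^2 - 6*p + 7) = 8*p^2 + 12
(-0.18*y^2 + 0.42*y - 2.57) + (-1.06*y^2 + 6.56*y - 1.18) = -1.24*y^2 + 6.98*y - 3.75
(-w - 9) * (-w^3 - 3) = w^4 + 9*w^3 + 3*w + 27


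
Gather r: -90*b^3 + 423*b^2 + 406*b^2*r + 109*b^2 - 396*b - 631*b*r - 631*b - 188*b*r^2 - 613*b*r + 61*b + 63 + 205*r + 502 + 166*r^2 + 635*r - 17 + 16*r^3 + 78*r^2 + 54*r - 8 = -90*b^3 + 532*b^2 - 966*b + 16*r^3 + r^2*(244 - 188*b) + r*(406*b^2 - 1244*b + 894) + 540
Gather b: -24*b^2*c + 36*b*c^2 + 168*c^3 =-24*b^2*c + 36*b*c^2 + 168*c^3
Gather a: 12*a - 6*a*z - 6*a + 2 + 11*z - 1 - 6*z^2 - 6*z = a*(6 - 6*z) - 6*z^2 + 5*z + 1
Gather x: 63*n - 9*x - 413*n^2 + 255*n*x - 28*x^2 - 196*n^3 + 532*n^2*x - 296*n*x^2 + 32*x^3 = -196*n^3 - 413*n^2 + 63*n + 32*x^3 + x^2*(-296*n - 28) + x*(532*n^2 + 255*n - 9)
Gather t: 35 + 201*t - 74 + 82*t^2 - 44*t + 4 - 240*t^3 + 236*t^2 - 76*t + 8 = -240*t^3 + 318*t^2 + 81*t - 27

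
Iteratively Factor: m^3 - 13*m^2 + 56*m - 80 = (m - 4)*(m^2 - 9*m + 20) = (m - 5)*(m - 4)*(m - 4)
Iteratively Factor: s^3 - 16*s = (s - 4)*(s^2 + 4*s) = s*(s - 4)*(s + 4)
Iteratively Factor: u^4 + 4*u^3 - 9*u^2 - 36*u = (u + 4)*(u^3 - 9*u) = (u + 3)*(u + 4)*(u^2 - 3*u) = u*(u + 3)*(u + 4)*(u - 3)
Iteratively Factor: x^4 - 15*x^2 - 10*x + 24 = (x - 4)*(x^3 + 4*x^2 + x - 6) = (x - 4)*(x + 3)*(x^2 + x - 2) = (x - 4)*(x + 2)*(x + 3)*(x - 1)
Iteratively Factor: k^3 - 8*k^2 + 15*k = (k)*(k^2 - 8*k + 15) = k*(k - 3)*(k - 5)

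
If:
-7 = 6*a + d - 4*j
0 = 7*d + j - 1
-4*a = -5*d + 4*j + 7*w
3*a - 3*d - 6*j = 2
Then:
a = -349/147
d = 19/49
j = -12/7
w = 2689/1029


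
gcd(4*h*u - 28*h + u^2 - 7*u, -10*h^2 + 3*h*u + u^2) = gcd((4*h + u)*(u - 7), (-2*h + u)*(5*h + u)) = 1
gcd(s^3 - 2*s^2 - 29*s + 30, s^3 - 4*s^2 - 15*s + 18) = s^2 - 7*s + 6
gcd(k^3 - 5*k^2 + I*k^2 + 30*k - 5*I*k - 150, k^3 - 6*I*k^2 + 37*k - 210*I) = k^2 + I*k + 30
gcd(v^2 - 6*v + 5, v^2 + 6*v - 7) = v - 1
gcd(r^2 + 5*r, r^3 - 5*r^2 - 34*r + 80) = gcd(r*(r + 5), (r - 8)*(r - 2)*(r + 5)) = r + 5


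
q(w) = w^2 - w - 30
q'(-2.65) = -6.30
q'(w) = 2*w - 1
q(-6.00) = 12.00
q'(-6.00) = -13.00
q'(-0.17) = -1.34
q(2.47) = -26.37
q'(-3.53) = -8.06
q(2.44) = -26.49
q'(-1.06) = -3.12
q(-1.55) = -26.05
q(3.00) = -24.00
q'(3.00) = 5.00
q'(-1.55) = -4.10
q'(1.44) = 1.88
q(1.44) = -29.37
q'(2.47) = 3.94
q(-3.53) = -14.01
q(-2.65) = -20.33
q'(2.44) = 3.88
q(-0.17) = -29.80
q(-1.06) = -27.82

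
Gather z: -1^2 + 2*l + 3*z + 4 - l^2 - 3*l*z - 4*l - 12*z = -l^2 - 2*l + z*(-3*l - 9) + 3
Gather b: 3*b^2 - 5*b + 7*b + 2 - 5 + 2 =3*b^2 + 2*b - 1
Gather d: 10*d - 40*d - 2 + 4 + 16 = 18 - 30*d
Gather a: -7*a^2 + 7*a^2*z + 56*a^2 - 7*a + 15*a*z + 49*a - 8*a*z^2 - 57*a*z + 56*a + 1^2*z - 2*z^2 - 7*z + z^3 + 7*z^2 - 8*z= a^2*(7*z + 49) + a*(-8*z^2 - 42*z + 98) + z^3 + 5*z^2 - 14*z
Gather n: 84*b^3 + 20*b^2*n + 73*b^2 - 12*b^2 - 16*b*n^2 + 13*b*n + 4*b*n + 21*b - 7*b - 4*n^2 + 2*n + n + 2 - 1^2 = 84*b^3 + 61*b^2 + 14*b + n^2*(-16*b - 4) + n*(20*b^2 + 17*b + 3) + 1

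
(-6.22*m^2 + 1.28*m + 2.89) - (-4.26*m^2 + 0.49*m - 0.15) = -1.96*m^2 + 0.79*m + 3.04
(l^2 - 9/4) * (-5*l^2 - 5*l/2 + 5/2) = -5*l^4 - 5*l^3/2 + 55*l^2/4 + 45*l/8 - 45/8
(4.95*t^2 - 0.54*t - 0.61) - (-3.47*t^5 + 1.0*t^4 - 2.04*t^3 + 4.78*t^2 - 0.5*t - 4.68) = 3.47*t^5 - 1.0*t^4 + 2.04*t^3 + 0.17*t^2 - 0.04*t + 4.07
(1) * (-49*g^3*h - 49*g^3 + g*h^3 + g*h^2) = -49*g^3*h - 49*g^3 + g*h^3 + g*h^2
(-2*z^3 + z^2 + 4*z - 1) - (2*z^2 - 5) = -2*z^3 - z^2 + 4*z + 4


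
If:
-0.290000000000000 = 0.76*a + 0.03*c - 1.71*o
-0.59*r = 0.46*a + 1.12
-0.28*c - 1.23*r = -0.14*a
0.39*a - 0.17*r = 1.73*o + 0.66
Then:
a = -2.42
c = -1.15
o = -0.93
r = -0.01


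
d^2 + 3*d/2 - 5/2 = (d - 1)*(d + 5/2)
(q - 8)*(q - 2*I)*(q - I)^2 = q^4 - 8*q^3 - 4*I*q^3 - 5*q^2 + 32*I*q^2 + 40*q + 2*I*q - 16*I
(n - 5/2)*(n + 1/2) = n^2 - 2*n - 5/4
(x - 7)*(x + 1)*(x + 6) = x^3 - 43*x - 42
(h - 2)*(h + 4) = h^2 + 2*h - 8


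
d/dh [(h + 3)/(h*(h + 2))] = (-h^2 - 6*h - 6)/(h^2*(h^2 + 4*h + 4))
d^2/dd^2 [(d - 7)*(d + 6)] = 2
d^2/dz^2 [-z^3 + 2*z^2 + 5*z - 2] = 4 - 6*z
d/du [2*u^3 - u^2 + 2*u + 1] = 6*u^2 - 2*u + 2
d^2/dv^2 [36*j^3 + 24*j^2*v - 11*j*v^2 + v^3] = -22*j + 6*v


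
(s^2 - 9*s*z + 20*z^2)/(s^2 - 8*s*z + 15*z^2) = (-s + 4*z)/(-s + 3*z)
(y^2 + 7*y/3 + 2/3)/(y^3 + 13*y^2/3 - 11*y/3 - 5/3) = (y + 2)/(y^2 + 4*y - 5)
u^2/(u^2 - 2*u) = u/(u - 2)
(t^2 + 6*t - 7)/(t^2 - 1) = (t + 7)/(t + 1)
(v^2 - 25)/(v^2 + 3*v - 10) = (v - 5)/(v - 2)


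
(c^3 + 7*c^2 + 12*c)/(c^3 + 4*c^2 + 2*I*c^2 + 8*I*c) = (c + 3)/(c + 2*I)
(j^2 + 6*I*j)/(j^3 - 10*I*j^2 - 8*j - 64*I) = j*(j + 6*I)/(j^3 - 10*I*j^2 - 8*j - 64*I)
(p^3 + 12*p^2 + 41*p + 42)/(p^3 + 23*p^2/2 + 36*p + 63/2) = 2*(p + 2)/(2*p + 3)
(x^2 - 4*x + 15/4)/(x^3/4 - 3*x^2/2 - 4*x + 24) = (4*x^2 - 16*x + 15)/(x^3 - 6*x^2 - 16*x + 96)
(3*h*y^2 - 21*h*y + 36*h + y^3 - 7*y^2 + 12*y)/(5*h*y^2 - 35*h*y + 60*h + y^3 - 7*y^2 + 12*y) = (3*h + y)/(5*h + y)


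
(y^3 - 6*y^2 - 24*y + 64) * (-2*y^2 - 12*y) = -2*y^5 + 120*y^3 + 160*y^2 - 768*y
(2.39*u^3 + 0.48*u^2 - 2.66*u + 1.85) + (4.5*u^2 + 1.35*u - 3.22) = 2.39*u^3 + 4.98*u^2 - 1.31*u - 1.37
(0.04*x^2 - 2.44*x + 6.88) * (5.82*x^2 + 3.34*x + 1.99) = 0.2328*x^4 - 14.0672*x^3 + 31.9716*x^2 + 18.1236*x + 13.6912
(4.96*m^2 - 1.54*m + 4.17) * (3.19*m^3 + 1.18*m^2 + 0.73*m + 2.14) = 15.8224*m^5 + 0.940199999999999*m^4 + 15.1059*m^3 + 14.4108*m^2 - 0.251500000000001*m + 8.9238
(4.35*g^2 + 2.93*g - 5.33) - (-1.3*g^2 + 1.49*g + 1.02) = 5.65*g^2 + 1.44*g - 6.35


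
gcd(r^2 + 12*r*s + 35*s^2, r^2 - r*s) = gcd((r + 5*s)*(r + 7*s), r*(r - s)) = 1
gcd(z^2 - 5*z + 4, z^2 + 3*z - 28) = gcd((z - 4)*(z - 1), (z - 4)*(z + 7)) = z - 4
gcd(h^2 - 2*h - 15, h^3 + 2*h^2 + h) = 1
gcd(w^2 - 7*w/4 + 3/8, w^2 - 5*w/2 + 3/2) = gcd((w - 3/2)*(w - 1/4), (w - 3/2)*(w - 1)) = w - 3/2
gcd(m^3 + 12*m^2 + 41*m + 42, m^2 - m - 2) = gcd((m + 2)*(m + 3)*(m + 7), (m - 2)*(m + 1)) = 1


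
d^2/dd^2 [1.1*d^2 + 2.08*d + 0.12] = 2.20000000000000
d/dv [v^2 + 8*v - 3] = 2*v + 8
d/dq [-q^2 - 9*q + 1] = -2*q - 9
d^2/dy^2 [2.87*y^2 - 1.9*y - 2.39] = 5.74000000000000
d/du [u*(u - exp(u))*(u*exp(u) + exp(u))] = (u*(1 - exp(u))*(u + 1) + u*(u + 2)*(u - exp(u)) + (u + 1)*(u - exp(u)))*exp(u)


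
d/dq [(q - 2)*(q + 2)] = 2*q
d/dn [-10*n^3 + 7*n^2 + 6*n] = -30*n^2 + 14*n + 6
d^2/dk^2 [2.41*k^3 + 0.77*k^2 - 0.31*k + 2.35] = 14.46*k + 1.54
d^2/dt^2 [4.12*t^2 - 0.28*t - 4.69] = 8.24000000000000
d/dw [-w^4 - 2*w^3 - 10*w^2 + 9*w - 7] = -4*w^3 - 6*w^2 - 20*w + 9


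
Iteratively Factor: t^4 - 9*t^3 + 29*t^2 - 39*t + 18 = (t - 3)*(t^3 - 6*t^2 + 11*t - 6) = (t - 3)^2*(t^2 - 3*t + 2) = (t - 3)^2*(t - 1)*(t - 2)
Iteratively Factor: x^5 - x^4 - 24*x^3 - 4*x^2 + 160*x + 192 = (x - 4)*(x^4 + 3*x^3 - 12*x^2 - 52*x - 48) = (x - 4)*(x + 2)*(x^3 + x^2 - 14*x - 24) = (x - 4)*(x + 2)^2*(x^2 - x - 12) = (x - 4)^2*(x + 2)^2*(x + 3)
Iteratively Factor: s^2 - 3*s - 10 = (s + 2)*(s - 5)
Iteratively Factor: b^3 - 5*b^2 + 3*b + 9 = (b - 3)*(b^2 - 2*b - 3) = (b - 3)*(b + 1)*(b - 3)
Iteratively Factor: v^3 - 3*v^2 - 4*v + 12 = (v - 3)*(v^2 - 4) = (v - 3)*(v - 2)*(v + 2)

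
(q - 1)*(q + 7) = q^2 + 6*q - 7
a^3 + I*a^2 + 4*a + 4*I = (a - 2*I)*(a + I)*(a + 2*I)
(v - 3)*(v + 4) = v^2 + v - 12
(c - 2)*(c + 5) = c^2 + 3*c - 10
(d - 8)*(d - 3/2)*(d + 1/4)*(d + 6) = d^4 - 13*d^3/4 - 367*d^2/8 + 243*d/4 + 18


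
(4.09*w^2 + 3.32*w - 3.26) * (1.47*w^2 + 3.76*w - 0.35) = 6.0123*w^4 + 20.2588*w^3 + 6.2595*w^2 - 13.4196*w + 1.141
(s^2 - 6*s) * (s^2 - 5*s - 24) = s^4 - 11*s^3 + 6*s^2 + 144*s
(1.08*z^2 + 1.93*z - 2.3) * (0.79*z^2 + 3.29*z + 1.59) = 0.8532*z^4 + 5.0779*z^3 + 6.2499*z^2 - 4.4983*z - 3.657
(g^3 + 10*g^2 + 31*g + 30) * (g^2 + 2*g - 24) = g^5 + 12*g^4 + 27*g^3 - 148*g^2 - 684*g - 720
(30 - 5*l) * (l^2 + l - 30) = -5*l^3 + 25*l^2 + 180*l - 900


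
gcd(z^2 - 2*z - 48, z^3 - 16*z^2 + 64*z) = z - 8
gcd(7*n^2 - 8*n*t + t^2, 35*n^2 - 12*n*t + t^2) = -7*n + t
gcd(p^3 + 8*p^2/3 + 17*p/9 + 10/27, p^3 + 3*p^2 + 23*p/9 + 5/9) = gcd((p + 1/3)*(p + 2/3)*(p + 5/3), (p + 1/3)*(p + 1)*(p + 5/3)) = p^2 + 2*p + 5/9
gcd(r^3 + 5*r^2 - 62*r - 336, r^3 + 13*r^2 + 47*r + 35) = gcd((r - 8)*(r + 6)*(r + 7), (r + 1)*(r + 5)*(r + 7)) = r + 7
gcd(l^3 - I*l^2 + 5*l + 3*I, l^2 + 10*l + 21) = 1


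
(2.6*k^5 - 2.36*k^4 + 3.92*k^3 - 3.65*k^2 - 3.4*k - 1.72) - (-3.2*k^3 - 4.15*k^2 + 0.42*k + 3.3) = 2.6*k^5 - 2.36*k^4 + 7.12*k^3 + 0.5*k^2 - 3.82*k - 5.02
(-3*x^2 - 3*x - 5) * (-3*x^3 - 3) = 9*x^5 + 9*x^4 + 15*x^3 + 9*x^2 + 9*x + 15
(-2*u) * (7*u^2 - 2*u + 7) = -14*u^3 + 4*u^2 - 14*u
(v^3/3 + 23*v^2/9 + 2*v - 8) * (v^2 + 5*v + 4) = v^5/3 + 38*v^4/9 + 145*v^3/9 + 110*v^2/9 - 32*v - 32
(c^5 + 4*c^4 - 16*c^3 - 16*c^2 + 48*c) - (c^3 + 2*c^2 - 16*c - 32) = c^5 + 4*c^4 - 17*c^3 - 18*c^2 + 64*c + 32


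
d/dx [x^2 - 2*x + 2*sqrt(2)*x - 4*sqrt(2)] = 2*x - 2 + 2*sqrt(2)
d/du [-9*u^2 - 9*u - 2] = -18*u - 9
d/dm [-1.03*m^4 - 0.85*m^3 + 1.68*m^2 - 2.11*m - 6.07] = -4.12*m^3 - 2.55*m^2 + 3.36*m - 2.11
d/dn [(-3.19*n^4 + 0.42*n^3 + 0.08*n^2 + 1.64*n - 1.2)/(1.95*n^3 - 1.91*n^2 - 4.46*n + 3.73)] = (-6.2205*n^6 + 12.1858*n^5 + 41.724*n^4 - 57.7372*n^3 + 14.4954*n^2 - 3.9872*n + 0.7652)/(3.8025*n^6 - 7.449*n^5 - 13.7459*n^4 + 31.5842*n^3 + 5.643*n^2 - 33.2716*n + 13.9129)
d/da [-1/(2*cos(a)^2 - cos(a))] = (sin(a)/cos(a)^2 - 4*tan(a))/(2*cos(a) - 1)^2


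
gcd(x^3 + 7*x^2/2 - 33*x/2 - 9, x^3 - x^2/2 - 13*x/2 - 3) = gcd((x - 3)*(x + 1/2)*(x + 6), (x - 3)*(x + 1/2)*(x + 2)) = x^2 - 5*x/2 - 3/2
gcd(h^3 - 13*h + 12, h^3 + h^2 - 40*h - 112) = h + 4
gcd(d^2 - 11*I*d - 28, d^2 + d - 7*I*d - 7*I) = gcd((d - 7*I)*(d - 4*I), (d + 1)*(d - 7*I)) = d - 7*I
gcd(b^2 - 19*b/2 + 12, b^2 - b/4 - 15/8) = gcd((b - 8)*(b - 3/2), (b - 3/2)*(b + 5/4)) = b - 3/2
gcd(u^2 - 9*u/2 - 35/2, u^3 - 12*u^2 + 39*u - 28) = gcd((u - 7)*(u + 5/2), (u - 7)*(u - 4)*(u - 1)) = u - 7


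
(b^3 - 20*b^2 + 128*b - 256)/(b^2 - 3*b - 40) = (b^2 - 12*b + 32)/(b + 5)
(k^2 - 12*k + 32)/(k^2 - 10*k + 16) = (k - 4)/(k - 2)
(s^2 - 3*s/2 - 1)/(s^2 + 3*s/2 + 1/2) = (s - 2)/(s + 1)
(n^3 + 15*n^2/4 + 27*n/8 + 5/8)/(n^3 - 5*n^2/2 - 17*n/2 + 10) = (4*n^2 + 5*n + 1)/(4*(n^2 - 5*n + 4))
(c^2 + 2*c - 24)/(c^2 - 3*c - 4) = (c + 6)/(c + 1)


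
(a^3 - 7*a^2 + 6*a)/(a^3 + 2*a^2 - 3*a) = (a - 6)/(a + 3)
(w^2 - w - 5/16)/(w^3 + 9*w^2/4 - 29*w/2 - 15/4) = (w - 5/4)/(w^2 + 2*w - 15)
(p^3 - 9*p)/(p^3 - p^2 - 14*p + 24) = p*(p + 3)/(p^2 + 2*p - 8)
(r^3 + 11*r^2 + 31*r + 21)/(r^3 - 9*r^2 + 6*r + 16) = (r^2 + 10*r + 21)/(r^2 - 10*r + 16)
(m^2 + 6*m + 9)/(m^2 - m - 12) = (m + 3)/(m - 4)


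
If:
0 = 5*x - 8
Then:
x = 8/5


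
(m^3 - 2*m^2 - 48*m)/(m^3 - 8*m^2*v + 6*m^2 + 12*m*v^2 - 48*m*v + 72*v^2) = m*(m - 8)/(m^2 - 8*m*v + 12*v^2)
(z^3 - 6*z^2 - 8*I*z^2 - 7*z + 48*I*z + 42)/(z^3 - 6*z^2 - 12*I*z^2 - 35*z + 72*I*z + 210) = (z - I)/(z - 5*I)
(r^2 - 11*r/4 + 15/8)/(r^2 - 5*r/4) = (r - 3/2)/r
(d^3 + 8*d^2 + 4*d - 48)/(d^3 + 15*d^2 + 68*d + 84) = (d^2 + 2*d - 8)/(d^2 + 9*d + 14)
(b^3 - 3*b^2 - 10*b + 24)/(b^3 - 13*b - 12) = (b - 2)/(b + 1)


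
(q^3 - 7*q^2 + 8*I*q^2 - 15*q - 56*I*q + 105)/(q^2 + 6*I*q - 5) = (q^2 + q*(-7 + 3*I) - 21*I)/(q + I)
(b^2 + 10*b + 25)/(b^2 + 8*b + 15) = (b + 5)/(b + 3)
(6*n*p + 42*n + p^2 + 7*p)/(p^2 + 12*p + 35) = (6*n + p)/(p + 5)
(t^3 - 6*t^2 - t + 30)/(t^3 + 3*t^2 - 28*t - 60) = (t - 3)/(t + 6)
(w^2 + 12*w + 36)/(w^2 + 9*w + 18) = (w + 6)/(w + 3)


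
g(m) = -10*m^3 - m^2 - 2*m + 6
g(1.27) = -18.64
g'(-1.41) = -58.82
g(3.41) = -408.97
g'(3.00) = -278.00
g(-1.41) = 34.86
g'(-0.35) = -4.98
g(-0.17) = 6.36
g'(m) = -30*m^2 - 2*m - 2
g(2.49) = -159.56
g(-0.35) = 7.01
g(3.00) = -279.00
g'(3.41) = -357.66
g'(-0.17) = -2.53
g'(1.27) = -52.93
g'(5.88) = -1050.99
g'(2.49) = -192.98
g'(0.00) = -2.00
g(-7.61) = 4370.42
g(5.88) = -2073.31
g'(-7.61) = -1724.14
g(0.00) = 6.00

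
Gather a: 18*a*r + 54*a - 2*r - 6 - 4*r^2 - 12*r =a*(18*r + 54) - 4*r^2 - 14*r - 6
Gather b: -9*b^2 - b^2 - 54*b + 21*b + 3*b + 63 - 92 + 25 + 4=-10*b^2 - 30*b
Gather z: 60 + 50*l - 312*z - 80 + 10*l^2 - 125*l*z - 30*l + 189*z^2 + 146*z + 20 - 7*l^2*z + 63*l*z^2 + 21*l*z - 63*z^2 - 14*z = 10*l^2 + 20*l + z^2*(63*l + 126) + z*(-7*l^2 - 104*l - 180)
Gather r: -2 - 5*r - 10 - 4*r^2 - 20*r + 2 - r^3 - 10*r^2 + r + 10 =-r^3 - 14*r^2 - 24*r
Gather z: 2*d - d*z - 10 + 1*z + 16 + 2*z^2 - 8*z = 2*d + 2*z^2 + z*(-d - 7) + 6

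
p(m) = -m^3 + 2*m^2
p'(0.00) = 0.00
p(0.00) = 0.00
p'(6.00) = -84.00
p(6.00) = -144.00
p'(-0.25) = -1.19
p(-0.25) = 0.14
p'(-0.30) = -1.47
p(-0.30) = 0.21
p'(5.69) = -74.37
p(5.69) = -119.47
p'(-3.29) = -45.63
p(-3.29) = 57.26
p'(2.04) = -4.32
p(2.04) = -0.17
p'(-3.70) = -55.87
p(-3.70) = 78.03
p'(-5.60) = -116.48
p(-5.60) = 238.34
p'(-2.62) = -31.07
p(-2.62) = 31.71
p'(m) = -3*m^2 + 4*m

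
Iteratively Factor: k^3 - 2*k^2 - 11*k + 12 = (k - 1)*(k^2 - k - 12) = (k - 1)*(k + 3)*(k - 4)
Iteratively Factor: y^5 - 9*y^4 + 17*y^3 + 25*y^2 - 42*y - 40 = (y - 2)*(y^4 - 7*y^3 + 3*y^2 + 31*y + 20) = (y - 5)*(y - 2)*(y^3 - 2*y^2 - 7*y - 4) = (y - 5)*(y - 4)*(y - 2)*(y^2 + 2*y + 1) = (y - 5)*(y - 4)*(y - 2)*(y + 1)*(y + 1)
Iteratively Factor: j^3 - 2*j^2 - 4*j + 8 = (j + 2)*(j^2 - 4*j + 4) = (j - 2)*(j + 2)*(j - 2)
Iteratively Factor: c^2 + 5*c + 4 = (c + 1)*(c + 4)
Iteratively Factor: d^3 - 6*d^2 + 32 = (d - 4)*(d^2 - 2*d - 8) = (d - 4)^2*(d + 2)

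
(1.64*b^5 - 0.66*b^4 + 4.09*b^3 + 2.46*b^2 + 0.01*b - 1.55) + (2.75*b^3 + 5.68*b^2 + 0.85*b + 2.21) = 1.64*b^5 - 0.66*b^4 + 6.84*b^3 + 8.14*b^2 + 0.86*b + 0.66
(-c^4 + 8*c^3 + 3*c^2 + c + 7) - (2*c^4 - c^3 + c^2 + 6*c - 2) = -3*c^4 + 9*c^3 + 2*c^2 - 5*c + 9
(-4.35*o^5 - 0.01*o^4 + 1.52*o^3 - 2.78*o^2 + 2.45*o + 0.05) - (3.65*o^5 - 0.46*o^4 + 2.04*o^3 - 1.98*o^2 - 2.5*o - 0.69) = -8.0*o^5 + 0.45*o^4 - 0.52*o^3 - 0.8*o^2 + 4.95*o + 0.74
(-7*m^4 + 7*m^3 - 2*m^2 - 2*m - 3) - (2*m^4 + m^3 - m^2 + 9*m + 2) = -9*m^4 + 6*m^3 - m^2 - 11*m - 5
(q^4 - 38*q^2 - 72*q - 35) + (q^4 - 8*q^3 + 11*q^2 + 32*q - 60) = 2*q^4 - 8*q^3 - 27*q^2 - 40*q - 95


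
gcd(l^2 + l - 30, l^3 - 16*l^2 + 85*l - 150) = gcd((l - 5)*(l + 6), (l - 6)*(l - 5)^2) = l - 5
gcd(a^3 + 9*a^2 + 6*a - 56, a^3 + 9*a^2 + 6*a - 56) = a^3 + 9*a^2 + 6*a - 56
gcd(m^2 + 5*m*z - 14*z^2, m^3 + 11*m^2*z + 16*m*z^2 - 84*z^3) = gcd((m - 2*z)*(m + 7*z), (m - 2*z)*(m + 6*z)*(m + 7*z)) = -m^2 - 5*m*z + 14*z^2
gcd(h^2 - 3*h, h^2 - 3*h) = h^2 - 3*h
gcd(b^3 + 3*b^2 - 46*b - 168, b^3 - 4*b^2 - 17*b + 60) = b + 4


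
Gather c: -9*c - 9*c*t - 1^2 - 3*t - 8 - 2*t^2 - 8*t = c*(-9*t - 9) - 2*t^2 - 11*t - 9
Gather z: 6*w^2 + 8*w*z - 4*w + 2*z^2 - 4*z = 6*w^2 - 4*w + 2*z^2 + z*(8*w - 4)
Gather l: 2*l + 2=2*l + 2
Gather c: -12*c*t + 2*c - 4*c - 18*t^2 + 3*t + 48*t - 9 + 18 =c*(-12*t - 2) - 18*t^2 + 51*t + 9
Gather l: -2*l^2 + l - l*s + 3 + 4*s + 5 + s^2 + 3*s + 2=-2*l^2 + l*(1 - s) + s^2 + 7*s + 10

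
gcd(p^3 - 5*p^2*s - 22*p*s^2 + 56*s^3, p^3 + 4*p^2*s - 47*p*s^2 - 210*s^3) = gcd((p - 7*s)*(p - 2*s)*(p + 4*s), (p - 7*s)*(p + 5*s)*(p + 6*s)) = p - 7*s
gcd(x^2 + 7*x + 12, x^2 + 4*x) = x + 4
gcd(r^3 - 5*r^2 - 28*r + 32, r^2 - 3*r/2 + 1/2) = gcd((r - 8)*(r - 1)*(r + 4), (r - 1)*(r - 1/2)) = r - 1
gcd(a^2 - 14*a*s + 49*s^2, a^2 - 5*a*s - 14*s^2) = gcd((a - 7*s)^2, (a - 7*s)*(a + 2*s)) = -a + 7*s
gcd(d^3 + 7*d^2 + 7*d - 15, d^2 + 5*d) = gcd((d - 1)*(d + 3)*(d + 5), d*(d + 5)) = d + 5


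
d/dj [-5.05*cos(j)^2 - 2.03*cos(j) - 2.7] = (10.1*cos(j) + 2.03)*sin(j)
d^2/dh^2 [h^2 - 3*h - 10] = 2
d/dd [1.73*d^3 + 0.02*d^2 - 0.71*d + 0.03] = 5.19*d^2 + 0.04*d - 0.71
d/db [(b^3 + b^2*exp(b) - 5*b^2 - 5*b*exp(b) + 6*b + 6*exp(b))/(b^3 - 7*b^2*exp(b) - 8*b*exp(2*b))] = (8*b^3*exp(b) - 48*b^2*exp(b) + 5*b^2 + 48*b*exp(b) - 12*b + 48*exp(b))/(b^2*(b^2 - 16*b*exp(b) + 64*exp(2*b)))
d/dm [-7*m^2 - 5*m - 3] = -14*m - 5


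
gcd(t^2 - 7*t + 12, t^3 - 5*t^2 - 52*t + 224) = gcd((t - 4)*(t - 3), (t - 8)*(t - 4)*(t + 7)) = t - 4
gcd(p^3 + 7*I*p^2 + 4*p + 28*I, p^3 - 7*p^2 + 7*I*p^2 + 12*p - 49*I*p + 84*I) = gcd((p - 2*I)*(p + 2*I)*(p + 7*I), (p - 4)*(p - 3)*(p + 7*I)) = p + 7*I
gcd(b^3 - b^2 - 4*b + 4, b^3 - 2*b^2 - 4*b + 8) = b^2 - 4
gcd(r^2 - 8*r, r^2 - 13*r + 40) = r - 8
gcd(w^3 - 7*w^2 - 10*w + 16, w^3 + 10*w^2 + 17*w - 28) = w - 1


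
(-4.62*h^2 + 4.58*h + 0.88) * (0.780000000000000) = -3.6036*h^2 + 3.5724*h + 0.6864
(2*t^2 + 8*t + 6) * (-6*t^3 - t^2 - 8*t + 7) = -12*t^5 - 50*t^4 - 60*t^3 - 56*t^2 + 8*t + 42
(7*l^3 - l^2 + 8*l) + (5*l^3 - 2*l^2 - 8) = 12*l^3 - 3*l^2 + 8*l - 8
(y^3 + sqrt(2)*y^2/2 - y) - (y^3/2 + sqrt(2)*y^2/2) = y^3/2 - y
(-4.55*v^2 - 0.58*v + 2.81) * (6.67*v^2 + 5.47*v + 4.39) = -30.3485*v^4 - 28.7571*v^3 - 4.4044*v^2 + 12.8245*v + 12.3359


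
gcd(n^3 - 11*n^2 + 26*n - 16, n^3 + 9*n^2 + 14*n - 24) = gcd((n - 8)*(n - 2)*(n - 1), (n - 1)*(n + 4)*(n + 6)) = n - 1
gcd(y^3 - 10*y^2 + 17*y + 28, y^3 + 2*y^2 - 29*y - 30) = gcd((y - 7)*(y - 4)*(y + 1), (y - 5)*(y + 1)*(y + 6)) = y + 1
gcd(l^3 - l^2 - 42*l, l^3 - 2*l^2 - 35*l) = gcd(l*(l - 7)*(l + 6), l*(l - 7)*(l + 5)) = l^2 - 7*l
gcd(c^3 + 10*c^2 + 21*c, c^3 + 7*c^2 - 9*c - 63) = c^2 + 10*c + 21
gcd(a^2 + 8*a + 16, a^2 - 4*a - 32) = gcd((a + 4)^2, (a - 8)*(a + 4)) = a + 4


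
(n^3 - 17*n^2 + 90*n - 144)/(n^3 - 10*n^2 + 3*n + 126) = (n^2 - 11*n + 24)/(n^2 - 4*n - 21)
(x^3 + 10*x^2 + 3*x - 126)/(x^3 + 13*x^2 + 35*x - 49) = (x^2 + 3*x - 18)/(x^2 + 6*x - 7)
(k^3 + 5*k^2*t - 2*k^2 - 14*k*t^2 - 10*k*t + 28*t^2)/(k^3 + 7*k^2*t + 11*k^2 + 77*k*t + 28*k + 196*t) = (k^2 - 2*k*t - 2*k + 4*t)/(k^2 + 11*k + 28)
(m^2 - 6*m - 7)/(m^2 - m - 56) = (-m^2 + 6*m + 7)/(-m^2 + m + 56)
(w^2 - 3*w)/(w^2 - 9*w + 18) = w/(w - 6)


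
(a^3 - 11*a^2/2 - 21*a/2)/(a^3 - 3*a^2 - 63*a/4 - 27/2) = 2*a*(a - 7)/(2*a^2 - 9*a - 18)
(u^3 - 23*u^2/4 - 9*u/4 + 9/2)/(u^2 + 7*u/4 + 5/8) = 2*(4*u^3 - 23*u^2 - 9*u + 18)/(8*u^2 + 14*u + 5)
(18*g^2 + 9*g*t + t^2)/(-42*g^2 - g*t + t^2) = (3*g + t)/(-7*g + t)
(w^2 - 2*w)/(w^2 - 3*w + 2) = w/(w - 1)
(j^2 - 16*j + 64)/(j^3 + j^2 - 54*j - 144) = (j - 8)/(j^2 + 9*j + 18)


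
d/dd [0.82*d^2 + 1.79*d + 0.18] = 1.64*d + 1.79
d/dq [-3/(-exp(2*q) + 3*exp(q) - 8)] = (9 - 6*exp(q))*exp(q)/(exp(2*q) - 3*exp(q) + 8)^2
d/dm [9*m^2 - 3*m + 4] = 18*m - 3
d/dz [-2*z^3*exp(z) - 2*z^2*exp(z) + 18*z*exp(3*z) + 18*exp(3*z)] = 2*(-z^3 - 4*z^2 + 27*z*exp(2*z) - 2*z + 36*exp(2*z))*exp(z)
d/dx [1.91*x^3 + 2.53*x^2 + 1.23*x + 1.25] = 5.73*x^2 + 5.06*x + 1.23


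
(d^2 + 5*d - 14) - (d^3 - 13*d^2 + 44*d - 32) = -d^3 + 14*d^2 - 39*d + 18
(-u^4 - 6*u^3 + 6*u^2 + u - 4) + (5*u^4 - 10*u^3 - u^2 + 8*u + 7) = 4*u^4 - 16*u^3 + 5*u^2 + 9*u + 3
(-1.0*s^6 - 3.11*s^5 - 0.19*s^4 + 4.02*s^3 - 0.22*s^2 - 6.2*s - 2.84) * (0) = 0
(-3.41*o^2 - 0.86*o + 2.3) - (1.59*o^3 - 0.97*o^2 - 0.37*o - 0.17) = -1.59*o^3 - 2.44*o^2 - 0.49*o + 2.47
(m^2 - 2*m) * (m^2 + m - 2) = m^4 - m^3 - 4*m^2 + 4*m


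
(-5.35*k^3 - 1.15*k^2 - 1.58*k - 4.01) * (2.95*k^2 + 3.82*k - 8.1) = -15.7825*k^5 - 23.8295*k^4 + 34.281*k^3 - 8.5501*k^2 - 2.5202*k + 32.481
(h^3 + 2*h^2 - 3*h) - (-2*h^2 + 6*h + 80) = h^3 + 4*h^2 - 9*h - 80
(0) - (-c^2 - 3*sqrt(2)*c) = c^2 + 3*sqrt(2)*c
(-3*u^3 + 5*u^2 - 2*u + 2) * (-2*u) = 6*u^4 - 10*u^3 + 4*u^2 - 4*u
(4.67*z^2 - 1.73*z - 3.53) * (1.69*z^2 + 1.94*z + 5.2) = 7.8923*z^4 + 6.1361*z^3 + 14.9621*z^2 - 15.8442*z - 18.356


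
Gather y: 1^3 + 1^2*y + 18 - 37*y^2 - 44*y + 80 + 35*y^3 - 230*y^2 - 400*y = 35*y^3 - 267*y^2 - 443*y + 99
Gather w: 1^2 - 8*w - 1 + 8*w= 0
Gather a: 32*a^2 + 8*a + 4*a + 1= 32*a^2 + 12*a + 1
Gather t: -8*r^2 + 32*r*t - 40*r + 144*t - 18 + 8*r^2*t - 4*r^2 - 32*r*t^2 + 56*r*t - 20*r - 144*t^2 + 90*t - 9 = -12*r^2 - 60*r + t^2*(-32*r - 144) + t*(8*r^2 + 88*r + 234) - 27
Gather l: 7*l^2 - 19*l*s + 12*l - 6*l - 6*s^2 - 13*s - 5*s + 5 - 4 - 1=7*l^2 + l*(6 - 19*s) - 6*s^2 - 18*s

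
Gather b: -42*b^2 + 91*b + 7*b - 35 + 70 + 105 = -42*b^2 + 98*b + 140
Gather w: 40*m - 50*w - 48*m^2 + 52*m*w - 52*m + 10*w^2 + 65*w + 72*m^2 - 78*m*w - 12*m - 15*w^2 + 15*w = 24*m^2 - 24*m - 5*w^2 + w*(30 - 26*m)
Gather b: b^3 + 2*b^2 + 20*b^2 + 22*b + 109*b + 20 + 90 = b^3 + 22*b^2 + 131*b + 110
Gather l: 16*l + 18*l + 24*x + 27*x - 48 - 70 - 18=34*l + 51*x - 136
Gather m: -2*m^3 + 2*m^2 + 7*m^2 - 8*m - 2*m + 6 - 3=-2*m^3 + 9*m^2 - 10*m + 3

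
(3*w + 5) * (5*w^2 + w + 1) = 15*w^3 + 28*w^2 + 8*w + 5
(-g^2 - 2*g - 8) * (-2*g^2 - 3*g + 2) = 2*g^4 + 7*g^3 + 20*g^2 + 20*g - 16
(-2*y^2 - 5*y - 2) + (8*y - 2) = -2*y^2 + 3*y - 4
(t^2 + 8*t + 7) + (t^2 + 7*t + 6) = 2*t^2 + 15*t + 13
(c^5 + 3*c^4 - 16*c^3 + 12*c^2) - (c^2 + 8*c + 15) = c^5 + 3*c^4 - 16*c^3 + 11*c^2 - 8*c - 15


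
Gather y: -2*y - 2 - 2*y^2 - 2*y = -2*y^2 - 4*y - 2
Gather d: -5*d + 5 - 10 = -5*d - 5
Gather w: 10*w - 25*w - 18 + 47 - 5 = 24 - 15*w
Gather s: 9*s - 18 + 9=9*s - 9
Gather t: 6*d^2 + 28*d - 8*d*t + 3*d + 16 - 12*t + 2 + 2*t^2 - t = 6*d^2 + 31*d + 2*t^2 + t*(-8*d - 13) + 18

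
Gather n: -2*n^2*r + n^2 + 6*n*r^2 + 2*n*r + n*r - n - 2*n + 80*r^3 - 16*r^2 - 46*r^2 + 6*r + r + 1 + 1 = n^2*(1 - 2*r) + n*(6*r^2 + 3*r - 3) + 80*r^3 - 62*r^2 + 7*r + 2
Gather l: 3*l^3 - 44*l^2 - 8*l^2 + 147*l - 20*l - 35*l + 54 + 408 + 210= 3*l^3 - 52*l^2 + 92*l + 672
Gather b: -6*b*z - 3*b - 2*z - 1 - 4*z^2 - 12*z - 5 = b*(-6*z - 3) - 4*z^2 - 14*z - 6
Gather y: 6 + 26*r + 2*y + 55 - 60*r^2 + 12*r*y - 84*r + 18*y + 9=-60*r^2 - 58*r + y*(12*r + 20) + 70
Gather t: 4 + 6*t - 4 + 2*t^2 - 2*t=2*t^2 + 4*t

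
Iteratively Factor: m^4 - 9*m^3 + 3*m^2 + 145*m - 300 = (m + 4)*(m^3 - 13*m^2 + 55*m - 75) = (m - 5)*(m + 4)*(m^2 - 8*m + 15) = (m - 5)*(m - 3)*(m + 4)*(m - 5)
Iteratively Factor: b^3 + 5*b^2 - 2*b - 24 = (b - 2)*(b^2 + 7*b + 12) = (b - 2)*(b + 4)*(b + 3)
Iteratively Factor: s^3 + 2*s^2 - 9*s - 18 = (s + 3)*(s^2 - s - 6) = (s - 3)*(s + 3)*(s + 2)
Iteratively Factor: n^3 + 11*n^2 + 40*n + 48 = (n + 4)*(n^2 + 7*n + 12) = (n + 3)*(n + 4)*(n + 4)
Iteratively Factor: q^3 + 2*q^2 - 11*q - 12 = (q + 4)*(q^2 - 2*q - 3) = (q + 1)*(q + 4)*(q - 3)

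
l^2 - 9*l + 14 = (l - 7)*(l - 2)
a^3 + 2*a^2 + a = a*(a + 1)^2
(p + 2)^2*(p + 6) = p^3 + 10*p^2 + 28*p + 24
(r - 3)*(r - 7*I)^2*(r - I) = r^4 - 3*r^3 - 15*I*r^3 - 63*r^2 + 45*I*r^2 + 189*r + 49*I*r - 147*I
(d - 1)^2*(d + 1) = d^3 - d^2 - d + 1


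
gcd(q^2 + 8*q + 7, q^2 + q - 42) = q + 7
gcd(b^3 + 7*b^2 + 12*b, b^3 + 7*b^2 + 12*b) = b^3 + 7*b^2 + 12*b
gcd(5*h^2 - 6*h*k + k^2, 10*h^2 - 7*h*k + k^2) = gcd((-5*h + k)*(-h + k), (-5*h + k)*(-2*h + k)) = 5*h - k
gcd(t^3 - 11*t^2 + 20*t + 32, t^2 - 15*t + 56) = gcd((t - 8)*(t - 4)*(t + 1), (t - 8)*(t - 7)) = t - 8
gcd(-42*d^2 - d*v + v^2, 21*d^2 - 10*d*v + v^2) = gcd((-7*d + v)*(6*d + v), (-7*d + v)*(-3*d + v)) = -7*d + v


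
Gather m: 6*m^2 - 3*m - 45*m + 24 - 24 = 6*m^2 - 48*m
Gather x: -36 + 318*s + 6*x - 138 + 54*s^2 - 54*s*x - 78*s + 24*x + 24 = 54*s^2 + 240*s + x*(30 - 54*s) - 150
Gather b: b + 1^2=b + 1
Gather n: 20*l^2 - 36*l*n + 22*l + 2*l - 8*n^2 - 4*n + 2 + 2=20*l^2 + 24*l - 8*n^2 + n*(-36*l - 4) + 4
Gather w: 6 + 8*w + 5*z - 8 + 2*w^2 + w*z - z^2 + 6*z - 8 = 2*w^2 + w*(z + 8) - z^2 + 11*z - 10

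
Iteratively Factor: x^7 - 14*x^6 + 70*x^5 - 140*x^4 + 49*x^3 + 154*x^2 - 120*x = (x - 4)*(x^6 - 10*x^5 + 30*x^4 - 20*x^3 - 31*x^2 + 30*x) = (x - 5)*(x - 4)*(x^5 - 5*x^4 + 5*x^3 + 5*x^2 - 6*x) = x*(x - 5)*(x - 4)*(x^4 - 5*x^3 + 5*x^2 + 5*x - 6) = x*(x - 5)*(x - 4)*(x - 1)*(x^3 - 4*x^2 + x + 6) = x*(x - 5)*(x - 4)*(x - 2)*(x - 1)*(x^2 - 2*x - 3) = x*(x - 5)*(x - 4)*(x - 3)*(x - 2)*(x - 1)*(x + 1)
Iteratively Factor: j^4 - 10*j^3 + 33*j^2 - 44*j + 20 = (j - 2)*(j^3 - 8*j^2 + 17*j - 10) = (j - 5)*(j - 2)*(j^2 - 3*j + 2) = (j - 5)*(j - 2)^2*(j - 1)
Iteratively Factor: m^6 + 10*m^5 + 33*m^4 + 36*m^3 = (m + 3)*(m^5 + 7*m^4 + 12*m^3) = m*(m + 3)*(m^4 + 7*m^3 + 12*m^2) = m^2*(m + 3)*(m^3 + 7*m^2 + 12*m) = m^2*(m + 3)^2*(m^2 + 4*m) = m^2*(m + 3)^2*(m + 4)*(m)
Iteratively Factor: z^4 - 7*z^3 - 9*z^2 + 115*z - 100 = (z - 5)*(z^3 - 2*z^2 - 19*z + 20) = (z - 5)*(z + 4)*(z^2 - 6*z + 5) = (z - 5)*(z - 1)*(z + 4)*(z - 5)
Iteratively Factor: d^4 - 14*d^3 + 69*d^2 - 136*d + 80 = (d - 4)*(d^3 - 10*d^2 + 29*d - 20) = (d - 5)*(d - 4)*(d^2 - 5*d + 4) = (d - 5)*(d - 4)^2*(d - 1)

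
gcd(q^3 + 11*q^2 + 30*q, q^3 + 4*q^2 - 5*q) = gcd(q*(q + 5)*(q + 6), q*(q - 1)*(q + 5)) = q^2 + 5*q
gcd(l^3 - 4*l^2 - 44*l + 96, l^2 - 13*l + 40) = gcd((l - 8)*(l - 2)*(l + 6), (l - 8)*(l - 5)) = l - 8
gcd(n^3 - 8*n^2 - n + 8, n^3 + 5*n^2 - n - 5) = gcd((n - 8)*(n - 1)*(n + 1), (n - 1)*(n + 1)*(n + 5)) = n^2 - 1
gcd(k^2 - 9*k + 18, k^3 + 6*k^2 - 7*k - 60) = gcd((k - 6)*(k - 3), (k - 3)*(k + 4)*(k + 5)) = k - 3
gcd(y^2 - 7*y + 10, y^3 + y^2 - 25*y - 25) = y - 5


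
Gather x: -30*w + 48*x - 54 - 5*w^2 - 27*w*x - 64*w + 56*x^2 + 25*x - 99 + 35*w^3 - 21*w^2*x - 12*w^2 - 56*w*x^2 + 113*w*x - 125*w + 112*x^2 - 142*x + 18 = 35*w^3 - 17*w^2 - 219*w + x^2*(168 - 56*w) + x*(-21*w^2 + 86*w - 69) - 135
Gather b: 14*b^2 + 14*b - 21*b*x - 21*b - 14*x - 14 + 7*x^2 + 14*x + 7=14*b^2 + b*(-21*x - 7) + 7*x^2 - 7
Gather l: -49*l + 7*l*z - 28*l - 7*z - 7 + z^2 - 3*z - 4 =l*(7*z - 77) + z^2 - 10*z - 11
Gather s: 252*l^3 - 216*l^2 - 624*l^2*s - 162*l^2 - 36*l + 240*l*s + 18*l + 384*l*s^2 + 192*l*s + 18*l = 252*l^3 - 378*l^2 + 384*l*s^2 + s*(-624*l^2 + 432*l)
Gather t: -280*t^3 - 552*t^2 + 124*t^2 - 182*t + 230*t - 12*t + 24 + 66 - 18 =-280*t^3 - 428*t^2 + 36*t + 72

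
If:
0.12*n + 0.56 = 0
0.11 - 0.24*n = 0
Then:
No Solution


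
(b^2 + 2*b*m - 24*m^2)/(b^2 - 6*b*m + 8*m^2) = (b + 6*m)/(b - 2*m)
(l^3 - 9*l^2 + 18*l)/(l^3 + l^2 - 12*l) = (l - 6)/(l + 4)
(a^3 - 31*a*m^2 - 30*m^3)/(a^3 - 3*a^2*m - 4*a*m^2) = (a^2 - a*m - 30*m^2)/(a*(a - 4*m))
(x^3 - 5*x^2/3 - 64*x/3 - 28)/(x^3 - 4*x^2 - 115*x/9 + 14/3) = 3*(x + 2)/(3*x - 1)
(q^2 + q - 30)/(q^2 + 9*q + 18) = (q - 5)/(q + 3)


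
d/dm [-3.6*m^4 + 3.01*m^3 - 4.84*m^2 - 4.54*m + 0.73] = -14.4*m^3 + 9.03*m^2 - 9.68*m - 4.54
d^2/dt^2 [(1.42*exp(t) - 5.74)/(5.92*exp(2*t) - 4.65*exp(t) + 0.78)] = (49.765888*exp(4*t) - 765.575584*exp(3*t) + 434.690208*exp(2*t) - 12.942714*exp(t) - 19.955052)*exp(t)/(207.474688*exp(6*t) - 488.89728*exp(5*t) + 466.024176*exp(4*t) - 229.375665*exp(3*t) + 61.401834*exp(2*t) - 8.48718*exp(t) + 0.474552)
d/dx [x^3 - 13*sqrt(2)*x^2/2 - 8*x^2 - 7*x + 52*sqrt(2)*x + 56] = 3*x^2 - 13*sqrt(2)*x - 16*x - 7 + 52*sqrt(2)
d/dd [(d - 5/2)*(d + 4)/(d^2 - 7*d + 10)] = (-17*d^2 + 80*d - 110)/(2*(d^4 - 14*d^3 + 69*d^2 - 140*d + 100))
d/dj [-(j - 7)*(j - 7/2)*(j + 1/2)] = -3*j^2 + 20*j - 77/4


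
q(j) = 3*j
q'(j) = 3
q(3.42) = 10.26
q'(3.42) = 3.00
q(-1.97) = -5.91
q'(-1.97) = 3.00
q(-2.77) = -8.31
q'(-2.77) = 3.00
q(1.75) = 5.25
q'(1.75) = 3.00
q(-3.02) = -9.06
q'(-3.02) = 3.00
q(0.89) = 2.67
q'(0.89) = 3.00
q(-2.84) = -8.52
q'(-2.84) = 3.00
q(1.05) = 3.15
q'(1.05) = 3.00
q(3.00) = 9.00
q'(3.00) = 3.00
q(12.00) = 36.00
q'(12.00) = 3.00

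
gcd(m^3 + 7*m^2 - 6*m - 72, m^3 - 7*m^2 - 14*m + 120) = m + 4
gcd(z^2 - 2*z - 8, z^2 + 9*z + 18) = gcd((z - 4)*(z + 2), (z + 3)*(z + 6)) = 1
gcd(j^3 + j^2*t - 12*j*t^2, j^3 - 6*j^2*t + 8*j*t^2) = j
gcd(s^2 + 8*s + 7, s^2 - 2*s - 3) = s + 1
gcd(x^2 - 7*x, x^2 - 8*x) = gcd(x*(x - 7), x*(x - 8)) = x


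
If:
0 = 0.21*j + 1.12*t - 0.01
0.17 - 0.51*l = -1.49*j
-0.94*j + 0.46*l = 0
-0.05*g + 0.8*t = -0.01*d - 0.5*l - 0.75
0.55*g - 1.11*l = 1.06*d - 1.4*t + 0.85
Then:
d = 5.06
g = 9.54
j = -0.38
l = -0.78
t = 0.08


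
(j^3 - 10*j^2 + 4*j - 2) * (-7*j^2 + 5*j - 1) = -7*j^5 + 75*j^4 - 79*j^3 + 44*j^2 - 14*j + 2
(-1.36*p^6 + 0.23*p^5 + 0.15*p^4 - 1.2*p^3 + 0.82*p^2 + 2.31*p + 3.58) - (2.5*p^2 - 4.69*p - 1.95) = -1.36*p^6 + 0.23*p^5 + 0.15*p^4 - 1.2*p^3 - 1.68*p^2 + 7.0*p + 5.53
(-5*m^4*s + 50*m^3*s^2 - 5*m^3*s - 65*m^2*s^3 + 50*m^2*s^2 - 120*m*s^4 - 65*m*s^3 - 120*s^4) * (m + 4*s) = -5*m^5*s + 30*m^4*s^2 - 5*m^4*s + 135*m^3*s^3 + 30*m^3*s^2 - 380*m^2*s^4 + 135*m^2*s^3 - 480*m*s^5 - 380*m*s^4 - 480*s^5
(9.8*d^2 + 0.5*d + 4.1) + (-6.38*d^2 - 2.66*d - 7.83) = 3.42*d^2 - 2.16*d - 3.73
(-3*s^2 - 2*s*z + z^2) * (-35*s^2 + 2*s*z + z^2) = 105*s^4 + 64*s^3*z - 42*s^2*z^2 + z^4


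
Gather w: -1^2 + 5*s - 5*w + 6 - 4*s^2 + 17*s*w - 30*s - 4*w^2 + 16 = -4*s^2 - 25*s - 4*w^2 + w*(17*s - 5) + 21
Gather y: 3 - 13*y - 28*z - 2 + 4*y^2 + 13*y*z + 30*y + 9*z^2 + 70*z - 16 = 4*y^2 + y*(13*z + 17) + 9*z^2 + 42*z - 15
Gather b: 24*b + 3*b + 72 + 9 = 27*b + 81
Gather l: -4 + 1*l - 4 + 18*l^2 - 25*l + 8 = 18*l^2 - 24*l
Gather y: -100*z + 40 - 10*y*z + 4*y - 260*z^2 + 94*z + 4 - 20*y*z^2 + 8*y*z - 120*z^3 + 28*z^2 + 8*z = y*(-20*z^2 - 2*z + 4) - 120*z^3 - 232*z^2 + 2*z + 44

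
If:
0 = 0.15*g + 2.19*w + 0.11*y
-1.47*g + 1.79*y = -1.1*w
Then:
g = 1.12256596637414*y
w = -0.127116390390923*y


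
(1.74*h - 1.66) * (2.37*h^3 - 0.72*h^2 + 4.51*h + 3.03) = 4.1238*h^4 - 5.187*h^3 + 9.0426*h^2 - 2.2144*h - 5.0298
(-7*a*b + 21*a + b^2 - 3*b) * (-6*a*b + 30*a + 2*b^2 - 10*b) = 42*a^2*b^2 - 336*a^2*b + 630*a^2 - 20*a*b^3 + 160*a*b^2 - 300*a*b + 2*b^4 - 16*b^3 + 30*b^2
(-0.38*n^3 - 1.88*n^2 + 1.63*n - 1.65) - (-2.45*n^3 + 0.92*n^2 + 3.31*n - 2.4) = 2.07*n^3 - 2.8*n^2 - 1.68*n + 0.75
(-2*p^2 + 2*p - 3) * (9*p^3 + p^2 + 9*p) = -18*p^5 + 16*p^4 - 43*p^3 + 15*p^2 - 27*p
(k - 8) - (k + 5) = -13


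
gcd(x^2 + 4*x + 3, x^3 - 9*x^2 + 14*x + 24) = x + 1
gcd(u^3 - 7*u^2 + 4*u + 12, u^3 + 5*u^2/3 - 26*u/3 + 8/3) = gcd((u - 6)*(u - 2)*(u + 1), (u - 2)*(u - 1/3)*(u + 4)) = u - 2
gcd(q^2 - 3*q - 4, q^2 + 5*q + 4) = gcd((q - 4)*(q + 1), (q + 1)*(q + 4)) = q + 1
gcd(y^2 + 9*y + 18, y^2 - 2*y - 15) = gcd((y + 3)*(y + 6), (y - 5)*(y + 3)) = y + 3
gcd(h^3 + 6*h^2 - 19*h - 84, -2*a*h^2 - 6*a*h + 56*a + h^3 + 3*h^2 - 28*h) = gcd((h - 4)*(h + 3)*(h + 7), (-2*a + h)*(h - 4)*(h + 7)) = h^2 + 3*h - 28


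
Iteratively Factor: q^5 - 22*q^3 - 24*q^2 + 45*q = (q + 3)*(q^4 - 3*q^3 - 13*q^2 + 15*q) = (q - 5)*(q + 3)*(q^3 + 2*q^2 - 3*q) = q*(q - 5)*(q + 3)*(q^2 + 2*q - 3) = q*(q - 5)*(q - 1)*(q + 3)*(q + 3)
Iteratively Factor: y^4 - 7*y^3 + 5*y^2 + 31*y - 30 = (y + 2)*(y^3 - 9*y^2 + 23*y - 15) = (y - 3)*(y + 2)*(y^2 - 6*y + 5) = (y - 5)*(y - 3)*(y + 2)*(y - 1)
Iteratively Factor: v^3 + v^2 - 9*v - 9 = (v - 3)*(v^2 + 4*v + 3) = (v - 3)*(v + 3)*(v + 1)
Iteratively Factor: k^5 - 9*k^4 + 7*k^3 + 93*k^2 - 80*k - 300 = (k + 2)*(k^4 - 11*k^3 + 29*k^2 + 35*k - 150) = (k - 5)*(k + 2)*(k^3 - 6*k^2 - k + 30) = (k - 5)^2*(k + 2)*(k^2 - k - 6) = (k - 5)^2*(k + 2)^2*(k - 3)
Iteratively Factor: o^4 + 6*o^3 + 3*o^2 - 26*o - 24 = (o + 1)*(o^3 + 5*o^2 - 2*o - 24) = (o + 1)*(o + 4)*(o^2 + o - 6) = (o + 1)*(o + 3)*(o + 4)*(o - 2)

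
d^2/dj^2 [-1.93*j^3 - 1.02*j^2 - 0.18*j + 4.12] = -11.58*j - 2.04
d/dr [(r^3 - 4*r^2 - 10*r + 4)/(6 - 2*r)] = (-r^3 + 13*r^2/2 - 12*r - 13)/(r^2 - 6*r + 9)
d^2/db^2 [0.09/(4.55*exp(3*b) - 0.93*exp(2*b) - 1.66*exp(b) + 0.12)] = (0.09*(-27.3*exp(2*b) + 3.72*exp(b) + 3.32)*(-13.65*exp(2*b) + 1.86*exp(b) + 1.66)*exp(b) + (-3.6855*exp(2*b) + 0.3348*exp(b) + 0.1494)*(4.55*exp(3*b) - 0.93*exp(2*b) - 1.66*exp(b) + 0.12))*exp(b)/(4.55*exp(3*b) - 0.93*exp(2*b) - 1.66*exp(b) + 0.12)^3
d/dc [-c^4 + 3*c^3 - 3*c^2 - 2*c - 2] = -4*c^3 + 9*c^2 - 6*c - 2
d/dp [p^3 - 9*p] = 3*p^2 - 9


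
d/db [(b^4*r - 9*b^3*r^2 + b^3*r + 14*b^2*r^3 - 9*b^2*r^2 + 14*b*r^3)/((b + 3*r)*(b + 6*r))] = r*(2*b^5 + 18*b^4*r + b^4 - 90*b^3*r^2 + 18*b^3*r - 360*b^2*r^3 - 41*b^2*r^2 + 504*b*r^4 - 324*b*r^3 + 252*r^4)/(b^4 + 18*b^3*r + 117*b^2*r^2 + 324*b*r^3 + 324*r^4)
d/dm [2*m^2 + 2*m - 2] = 4*m + 2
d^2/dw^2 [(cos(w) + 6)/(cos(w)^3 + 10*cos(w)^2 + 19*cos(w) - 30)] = (-4*sin(w)^4 + 38*sin(w)^2 - 5*cos(w) - 3*cos(3*w) + 8)/((cos(w) - 1)^3*(cos(w) + 5)^3)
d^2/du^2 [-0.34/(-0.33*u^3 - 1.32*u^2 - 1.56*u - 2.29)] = (-(0.6732*u + 0.8976)*(0.33*u^3 + 1.32*u^2 + 1.56*u + 2.29) + 0.34*(0.99*u^2 + 2.64*u + 1.56)*(1.98*u^2 + 5.28*u + 3.12))/(0.33*u^3 + 1.32*u^2 + 1.56*u + 2.29)^3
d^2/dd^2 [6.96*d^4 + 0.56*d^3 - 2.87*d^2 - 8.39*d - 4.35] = 83.52*d^2 + 3.36*d - 5.74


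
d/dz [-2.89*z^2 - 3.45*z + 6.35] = -5.78*z - 3.45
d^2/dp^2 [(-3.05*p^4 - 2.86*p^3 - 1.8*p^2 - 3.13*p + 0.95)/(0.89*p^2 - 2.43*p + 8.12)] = (-4.83181*p^6 + 39.57741*p^5 - 240.31011*p^4 + 957.719082*p^3 - 1992.040374*p^2 - 1008.04239*p - 363.395266)/(0.704969*p^6 - 5.774409*p^5 + 35.061639*p^4 - 119.715651*p^3 + 319.888212*p^2 - 480.661776*p + 535.387328)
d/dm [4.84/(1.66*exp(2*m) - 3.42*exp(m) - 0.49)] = (16.5528 - 16.0688*exp(m))*exp(m)/(-1.66*exp(2*m) + 3.42*exp(m) + 0.49)^2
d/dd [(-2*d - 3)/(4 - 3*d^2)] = 2*(3*d^2 - 3*d*(2*d + 3) - 4)/(3*d^2 - 4)^2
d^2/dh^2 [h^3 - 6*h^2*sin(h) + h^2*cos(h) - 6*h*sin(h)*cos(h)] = 6*h^2*sin(h) - h^2*cos(h) - 4*h*sin(h) + 12*h*sin(2*h) - 24*h*cos(h) + 6*h - 12*sin(h) + 2*cos(h) - 12*cos(2*h)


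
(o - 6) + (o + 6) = 2*o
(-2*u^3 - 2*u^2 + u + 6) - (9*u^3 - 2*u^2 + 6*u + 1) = -11*u^3 - 5*u + 5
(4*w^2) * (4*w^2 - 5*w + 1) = 16*w^4 - 20*w^3 + 4*w^2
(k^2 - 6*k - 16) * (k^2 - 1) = k^4 - 6*k^3 - 17*k^2 + 6*k + 16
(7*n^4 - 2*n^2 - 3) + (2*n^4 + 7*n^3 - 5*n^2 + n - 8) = 9*n^4 + 7*n^3 - 7*n^2 + n - 11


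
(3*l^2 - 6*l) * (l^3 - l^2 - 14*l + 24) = 3*l^5 - 9*l^4 - 36*l^3 + 156*l^2 - 144*l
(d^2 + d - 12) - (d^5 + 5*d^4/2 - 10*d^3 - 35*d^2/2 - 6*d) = -d^5 - 5*d^4/2 + 10*d^3 + 37*d^2/2 + 7*d - 12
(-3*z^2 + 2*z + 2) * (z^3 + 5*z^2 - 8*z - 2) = -3*z^5 - 13*z^4 + 36*z^3 - 20*z - 4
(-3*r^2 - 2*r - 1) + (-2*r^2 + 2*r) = -5*r^2 - 1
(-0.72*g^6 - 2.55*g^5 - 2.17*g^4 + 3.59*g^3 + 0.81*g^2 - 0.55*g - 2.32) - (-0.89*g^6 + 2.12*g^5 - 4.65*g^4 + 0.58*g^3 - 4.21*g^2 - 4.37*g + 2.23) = 0.17*g^6 - 4.67*g^5 + 2.48*g^4 + 3.01*g^3 + 5.02*g^2 + 3.82*g - 4.55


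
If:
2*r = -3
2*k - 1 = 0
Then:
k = 1/2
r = -3/2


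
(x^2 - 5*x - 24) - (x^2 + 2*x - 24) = -7*x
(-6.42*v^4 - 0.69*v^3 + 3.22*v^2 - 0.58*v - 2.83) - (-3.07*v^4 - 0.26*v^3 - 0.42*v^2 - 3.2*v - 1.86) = -3.35*v^4 - 0.43*v^3 + 3.64*v^2 + 2.62*v - 0.97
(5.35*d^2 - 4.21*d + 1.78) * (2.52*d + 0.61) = 13.482*d^3 - 7.3457*d^2 + 1.9175*d + 1.0858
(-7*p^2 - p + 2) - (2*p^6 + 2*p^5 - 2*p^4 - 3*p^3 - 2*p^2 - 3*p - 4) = -2*p^6 - 2*p^5 + 2*p^4 + 3*p^3 - 5*p^2 + 2*p + 6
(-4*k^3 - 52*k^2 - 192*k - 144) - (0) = -4*k^3 - 52*k^2 - 192*k - 144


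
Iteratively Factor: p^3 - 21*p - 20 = (p + 4)*(p^2 - 4*p - 5) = (p + 1)*(p + 4)*(p - 5)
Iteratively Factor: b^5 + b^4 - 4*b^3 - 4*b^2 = (b + 2)*(b^4 - b^3 - 2*b^2) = (b + 1)*(b + 2)*(b^3 - 2*b^2) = b*(b + 1)*(b + 2)*(b^2 - 2*b) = b^2*(b + 1)*(b + 2)*(b - 2)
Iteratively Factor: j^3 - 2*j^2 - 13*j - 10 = (j + 2)*(j^2 - 4*j - 5) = (j + 1)*(j + 2)*(j - 5)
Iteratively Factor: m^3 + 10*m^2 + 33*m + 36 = (m + 3)*(m^2 + 7*m + 12) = (m + 3)*(m + 4)*(m + 3)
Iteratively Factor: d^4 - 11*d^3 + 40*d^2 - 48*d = (d - 4)*(d^3 - 7*d^2 + 12*d) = (d - 4)*(d - 3)*(d^2 - 4*d) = (d - 4)^2*(d - 3)*(d)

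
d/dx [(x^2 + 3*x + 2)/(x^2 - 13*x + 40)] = 2*(-8*x^2 + 38*x + 73)/(x^4 - 26*x^3 + 249*x^2 - 1040*x + 1600)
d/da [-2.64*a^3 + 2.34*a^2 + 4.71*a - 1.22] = -7.92*a^2 + 4.68*a + 4.71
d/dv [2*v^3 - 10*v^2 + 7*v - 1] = 6*v^2 - 20*v + 7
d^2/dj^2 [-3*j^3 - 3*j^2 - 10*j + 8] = -18*j - 6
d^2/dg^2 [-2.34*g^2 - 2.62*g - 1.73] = -4.68000000000000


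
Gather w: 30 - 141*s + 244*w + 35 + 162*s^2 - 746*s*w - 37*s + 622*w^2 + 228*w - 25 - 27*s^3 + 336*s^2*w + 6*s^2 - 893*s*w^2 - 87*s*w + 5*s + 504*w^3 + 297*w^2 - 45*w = -27*s^3 + 168*s^2 - 173*s + 504*w^3 + w^2*(919 - 893*s) + w*(336*s^2 - 833*s + 427) + 40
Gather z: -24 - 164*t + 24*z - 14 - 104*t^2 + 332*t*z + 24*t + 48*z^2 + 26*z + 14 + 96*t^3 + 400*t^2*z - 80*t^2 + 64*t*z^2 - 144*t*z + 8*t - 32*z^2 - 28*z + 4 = 96*t^3 - 184*t^2 - 132*t + z^2*(64*t + 16) + z*(400*t^2 + 188*t + 22) - 20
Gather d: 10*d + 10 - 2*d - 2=8*d + 8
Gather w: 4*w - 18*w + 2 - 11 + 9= -14*w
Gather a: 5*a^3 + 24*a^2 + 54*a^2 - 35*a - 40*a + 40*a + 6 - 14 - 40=5*a^3 + 78*a^2 - 35*a - 48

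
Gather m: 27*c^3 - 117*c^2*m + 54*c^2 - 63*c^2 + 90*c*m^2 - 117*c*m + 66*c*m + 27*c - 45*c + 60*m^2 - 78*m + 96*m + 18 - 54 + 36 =27*c^3 - 9*c^2 - 18*c + m^2*(90*c + 60) + m*(-117*c^2 - 51*c + 18)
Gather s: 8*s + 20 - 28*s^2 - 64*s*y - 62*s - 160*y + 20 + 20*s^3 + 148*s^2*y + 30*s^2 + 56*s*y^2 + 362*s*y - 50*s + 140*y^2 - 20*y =20*s^3 + s^2*(148*y + 2) + s*(56*y^2 + 298*y - 104) + 140*y^2 - 180*y + 40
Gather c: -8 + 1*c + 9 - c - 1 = 0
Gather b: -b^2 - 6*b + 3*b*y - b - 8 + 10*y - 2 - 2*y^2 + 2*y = -b^2 + b*(3*y - 7) - 2*y^2 + 12*y - 10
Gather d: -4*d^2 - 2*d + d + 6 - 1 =-4*d^2 - d + 5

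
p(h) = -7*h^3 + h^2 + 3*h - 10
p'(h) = -21*h^2 + 2*h + 3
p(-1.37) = 5.77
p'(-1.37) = -39.15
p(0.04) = -9.88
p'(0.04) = 3.05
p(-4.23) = 525.01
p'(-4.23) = -381.21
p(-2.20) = 62.78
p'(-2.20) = -103.04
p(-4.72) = 734.20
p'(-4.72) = -474.29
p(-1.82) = 30.05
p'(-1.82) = -70.20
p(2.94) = -170.42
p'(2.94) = -172.64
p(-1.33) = 4.25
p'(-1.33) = -36.81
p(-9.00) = 5147.00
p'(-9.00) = -1716.00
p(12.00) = -11926.00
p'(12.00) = -2997.00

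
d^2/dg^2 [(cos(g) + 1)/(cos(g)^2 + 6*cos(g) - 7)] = (-9*(1 - cos(2*g))^2*cos(g)/4 + (1 - cos(2*g))^2/2 - 56*cos(g) - 48*cos(2*g) - 33*cos(3*g)/2 + cos(5*g)/2 + 120)/((cos(g) - 1)^3*(cos(g) + 7)^3)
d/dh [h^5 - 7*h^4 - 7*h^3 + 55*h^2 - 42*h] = 5*h^4 - 28*h^3 - 21*h^2 + 110*h - 42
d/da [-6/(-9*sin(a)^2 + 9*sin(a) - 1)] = 54*(1 - 2*sin(a))*cos(a)/(9*sin(a)^2 - 9*sin(a) + 1)^2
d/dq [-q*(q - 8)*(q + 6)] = -3*q^2 + 4*q + 48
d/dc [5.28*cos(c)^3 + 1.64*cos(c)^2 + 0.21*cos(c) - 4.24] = (15.84*sin(c)^2 - 3.28*cos(c) - 16.05)*sin(c)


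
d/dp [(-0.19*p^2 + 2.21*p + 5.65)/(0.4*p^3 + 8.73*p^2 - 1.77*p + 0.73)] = (0.076*p^4 - 1.768*p^3 - 25.737*p^2 - 98.9264*p + 11.6138)/(0.16*p^6 + 6.984*p^5 + 74.7969*p^4 - 30.3202*p^3 + 15.8787*p^2 - 2.5842*p + 0.5329)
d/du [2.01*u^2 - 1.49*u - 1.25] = 4.02*u - 1.49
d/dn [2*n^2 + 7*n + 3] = 4*n + 7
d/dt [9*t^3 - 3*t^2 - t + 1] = 27*t^2 - 6*t - 1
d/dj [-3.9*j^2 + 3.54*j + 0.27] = 3.54 - 7.8*j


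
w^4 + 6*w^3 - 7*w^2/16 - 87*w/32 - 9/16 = (w - 3/4)*(w + 1/4)*(w + 1/2)*(w + 6)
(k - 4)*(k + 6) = k^2 + 2*k - 24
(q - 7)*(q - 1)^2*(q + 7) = q^4 - 2*q^3 - 48*q^2 + 98*q - 49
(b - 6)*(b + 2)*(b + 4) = b^3 - 28*b - 48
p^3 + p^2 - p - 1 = (p - 1)*(p + 1)^2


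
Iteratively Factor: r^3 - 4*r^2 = (r - 4)*(r^2) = r*(r - 4)*(r)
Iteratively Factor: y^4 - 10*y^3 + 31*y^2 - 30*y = (y - 3)*(y^3 - 7*y^2 + 10*y) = (y - 3)*(y - 2)*(y^2 - 5*y) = (y - 5)*(y - 3)*(y - 2)*(y)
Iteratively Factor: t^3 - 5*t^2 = (t)*(t^2 - 5*t) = t*(t - 5)*(t)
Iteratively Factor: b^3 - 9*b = (b - 3)*(b^2 + 3*b) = (b - 3)*(b + 3)*(b)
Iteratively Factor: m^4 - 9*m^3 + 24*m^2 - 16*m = (m - 4)*(m^3 - 5*m^2 + 4*m) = (m - 4)^2*(m^2 - m) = (m - 4)^2*(m - 1)*(m)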